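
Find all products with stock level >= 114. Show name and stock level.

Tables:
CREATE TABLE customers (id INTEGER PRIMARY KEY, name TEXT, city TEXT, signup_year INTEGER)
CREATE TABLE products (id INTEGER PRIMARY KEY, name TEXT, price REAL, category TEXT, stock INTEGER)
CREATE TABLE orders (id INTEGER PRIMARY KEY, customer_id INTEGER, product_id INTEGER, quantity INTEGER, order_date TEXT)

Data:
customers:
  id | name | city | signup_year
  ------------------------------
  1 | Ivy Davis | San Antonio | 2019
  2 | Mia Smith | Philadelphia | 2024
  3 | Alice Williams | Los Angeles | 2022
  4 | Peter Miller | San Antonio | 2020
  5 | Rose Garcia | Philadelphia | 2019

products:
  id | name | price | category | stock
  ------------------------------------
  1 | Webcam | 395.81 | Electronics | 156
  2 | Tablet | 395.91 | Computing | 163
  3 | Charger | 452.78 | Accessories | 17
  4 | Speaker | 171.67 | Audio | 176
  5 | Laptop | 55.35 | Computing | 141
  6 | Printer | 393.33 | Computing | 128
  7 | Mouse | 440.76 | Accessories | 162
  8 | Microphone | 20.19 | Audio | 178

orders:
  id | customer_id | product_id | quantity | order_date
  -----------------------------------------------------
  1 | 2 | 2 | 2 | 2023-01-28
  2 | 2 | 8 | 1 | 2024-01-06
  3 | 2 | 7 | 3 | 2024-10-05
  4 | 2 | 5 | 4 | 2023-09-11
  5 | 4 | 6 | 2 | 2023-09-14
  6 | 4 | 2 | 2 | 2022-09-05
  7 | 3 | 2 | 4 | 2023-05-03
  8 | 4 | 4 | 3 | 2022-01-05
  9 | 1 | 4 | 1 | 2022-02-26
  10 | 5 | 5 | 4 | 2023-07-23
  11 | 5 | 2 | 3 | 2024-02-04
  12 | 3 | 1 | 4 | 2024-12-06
SELECT name, stock FROM products WHERE stock >= 114

Execution result:
name | stock
Webcam | 156
Tablet | 163
Speaker | 176
Laptop | 141
Printer | 128
Mouse | 162
Microphone | 178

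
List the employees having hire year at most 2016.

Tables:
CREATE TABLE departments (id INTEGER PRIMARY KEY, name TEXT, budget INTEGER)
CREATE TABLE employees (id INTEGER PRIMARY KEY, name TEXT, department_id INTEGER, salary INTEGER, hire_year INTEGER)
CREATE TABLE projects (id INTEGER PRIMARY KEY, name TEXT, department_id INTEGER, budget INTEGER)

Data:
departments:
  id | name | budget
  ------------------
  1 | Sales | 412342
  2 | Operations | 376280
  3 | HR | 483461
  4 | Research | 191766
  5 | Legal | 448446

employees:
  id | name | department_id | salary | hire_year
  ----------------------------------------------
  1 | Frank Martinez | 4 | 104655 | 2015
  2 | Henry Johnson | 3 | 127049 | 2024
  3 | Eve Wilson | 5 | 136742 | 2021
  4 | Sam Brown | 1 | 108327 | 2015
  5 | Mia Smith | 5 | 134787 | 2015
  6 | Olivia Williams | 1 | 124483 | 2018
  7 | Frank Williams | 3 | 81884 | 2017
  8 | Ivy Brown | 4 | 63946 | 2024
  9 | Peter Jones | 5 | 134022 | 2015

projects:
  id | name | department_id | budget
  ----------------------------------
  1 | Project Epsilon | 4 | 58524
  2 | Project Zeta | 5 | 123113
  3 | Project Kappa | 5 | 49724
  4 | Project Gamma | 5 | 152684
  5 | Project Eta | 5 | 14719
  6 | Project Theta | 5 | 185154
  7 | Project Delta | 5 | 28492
SELECT name, hire_year FROM employees WHERE hire_year <= 2016

Execution result:
name | hire_year
Frank Martinez | 2015
Sam Brown | 2015
Mia Smith | 2015
Peter Jones | 2015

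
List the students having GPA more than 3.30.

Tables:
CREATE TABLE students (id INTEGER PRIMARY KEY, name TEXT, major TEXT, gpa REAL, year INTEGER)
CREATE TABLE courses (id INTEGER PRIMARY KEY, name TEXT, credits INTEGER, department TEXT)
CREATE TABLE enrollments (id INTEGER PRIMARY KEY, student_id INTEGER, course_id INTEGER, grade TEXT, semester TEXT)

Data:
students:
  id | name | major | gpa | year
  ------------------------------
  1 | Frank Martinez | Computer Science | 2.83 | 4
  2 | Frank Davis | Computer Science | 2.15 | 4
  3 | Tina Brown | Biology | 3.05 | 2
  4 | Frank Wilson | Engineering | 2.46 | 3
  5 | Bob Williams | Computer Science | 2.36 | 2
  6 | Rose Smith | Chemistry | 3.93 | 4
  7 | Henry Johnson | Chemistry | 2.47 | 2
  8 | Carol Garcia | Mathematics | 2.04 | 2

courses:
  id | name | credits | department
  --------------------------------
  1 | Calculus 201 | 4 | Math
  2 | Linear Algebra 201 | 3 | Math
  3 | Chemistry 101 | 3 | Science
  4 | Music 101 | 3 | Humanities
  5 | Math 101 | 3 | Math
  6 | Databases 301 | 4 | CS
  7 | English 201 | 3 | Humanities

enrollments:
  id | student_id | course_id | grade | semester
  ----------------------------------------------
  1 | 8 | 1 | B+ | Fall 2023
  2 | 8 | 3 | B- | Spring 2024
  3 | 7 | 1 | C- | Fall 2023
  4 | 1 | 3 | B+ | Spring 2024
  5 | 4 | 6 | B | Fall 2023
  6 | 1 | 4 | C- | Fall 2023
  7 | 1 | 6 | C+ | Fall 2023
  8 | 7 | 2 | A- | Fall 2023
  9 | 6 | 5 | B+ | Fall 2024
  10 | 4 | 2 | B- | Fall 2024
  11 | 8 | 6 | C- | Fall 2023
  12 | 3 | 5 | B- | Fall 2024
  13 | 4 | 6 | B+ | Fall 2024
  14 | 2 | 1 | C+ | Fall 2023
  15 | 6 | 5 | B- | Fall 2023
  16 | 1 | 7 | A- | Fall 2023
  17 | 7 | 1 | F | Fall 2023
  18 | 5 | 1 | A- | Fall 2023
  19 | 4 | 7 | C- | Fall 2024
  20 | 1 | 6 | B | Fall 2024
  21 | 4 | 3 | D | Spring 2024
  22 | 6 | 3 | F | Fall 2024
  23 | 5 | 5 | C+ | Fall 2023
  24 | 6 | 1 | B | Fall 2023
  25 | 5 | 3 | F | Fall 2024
SELECT name, gpa FROM students WHERE gpa > 3.3

Execution result:
name | gpa
Rose Smith | 3.93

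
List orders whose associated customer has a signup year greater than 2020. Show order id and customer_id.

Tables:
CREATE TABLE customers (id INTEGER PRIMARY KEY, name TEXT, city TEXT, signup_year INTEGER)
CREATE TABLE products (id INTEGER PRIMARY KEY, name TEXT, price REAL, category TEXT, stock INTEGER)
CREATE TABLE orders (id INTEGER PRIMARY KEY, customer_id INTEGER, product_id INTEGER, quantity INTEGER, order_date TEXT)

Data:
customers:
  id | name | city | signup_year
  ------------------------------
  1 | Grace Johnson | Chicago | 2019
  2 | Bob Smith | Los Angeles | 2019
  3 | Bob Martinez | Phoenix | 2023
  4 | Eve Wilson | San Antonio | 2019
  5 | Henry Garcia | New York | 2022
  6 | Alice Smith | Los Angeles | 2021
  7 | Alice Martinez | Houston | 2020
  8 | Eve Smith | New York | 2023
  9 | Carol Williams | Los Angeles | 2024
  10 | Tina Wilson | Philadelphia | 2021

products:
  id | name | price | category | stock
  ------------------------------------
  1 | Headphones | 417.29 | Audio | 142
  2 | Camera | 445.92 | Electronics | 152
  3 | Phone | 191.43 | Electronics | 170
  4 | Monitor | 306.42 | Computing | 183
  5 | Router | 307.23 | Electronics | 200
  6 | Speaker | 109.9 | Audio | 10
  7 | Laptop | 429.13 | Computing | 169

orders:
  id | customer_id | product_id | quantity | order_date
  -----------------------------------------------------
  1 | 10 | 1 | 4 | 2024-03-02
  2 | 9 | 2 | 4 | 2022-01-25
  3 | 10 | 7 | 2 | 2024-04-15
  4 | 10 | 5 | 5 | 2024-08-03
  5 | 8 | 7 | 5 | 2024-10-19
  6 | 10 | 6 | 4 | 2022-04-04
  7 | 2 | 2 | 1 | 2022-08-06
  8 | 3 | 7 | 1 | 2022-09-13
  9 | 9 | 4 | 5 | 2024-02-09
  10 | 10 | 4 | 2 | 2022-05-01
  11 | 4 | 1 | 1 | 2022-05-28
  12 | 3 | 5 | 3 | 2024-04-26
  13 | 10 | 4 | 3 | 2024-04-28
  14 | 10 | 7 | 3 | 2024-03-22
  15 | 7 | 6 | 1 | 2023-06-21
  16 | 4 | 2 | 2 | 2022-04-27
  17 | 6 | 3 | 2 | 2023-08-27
SELECT id, customer_id FROM orders WHERE customer_id IN (SELECT id FROM customers WHERE signup_year > 2020)

Execution result:
id | customer_id
1 | 10
2 | 9
3 | 10
4 | 10
5 | 8
6 | 10
8 | 3
9 | 9
10 | 10
12 | 3
13 | 10
14 | 10
17 | 6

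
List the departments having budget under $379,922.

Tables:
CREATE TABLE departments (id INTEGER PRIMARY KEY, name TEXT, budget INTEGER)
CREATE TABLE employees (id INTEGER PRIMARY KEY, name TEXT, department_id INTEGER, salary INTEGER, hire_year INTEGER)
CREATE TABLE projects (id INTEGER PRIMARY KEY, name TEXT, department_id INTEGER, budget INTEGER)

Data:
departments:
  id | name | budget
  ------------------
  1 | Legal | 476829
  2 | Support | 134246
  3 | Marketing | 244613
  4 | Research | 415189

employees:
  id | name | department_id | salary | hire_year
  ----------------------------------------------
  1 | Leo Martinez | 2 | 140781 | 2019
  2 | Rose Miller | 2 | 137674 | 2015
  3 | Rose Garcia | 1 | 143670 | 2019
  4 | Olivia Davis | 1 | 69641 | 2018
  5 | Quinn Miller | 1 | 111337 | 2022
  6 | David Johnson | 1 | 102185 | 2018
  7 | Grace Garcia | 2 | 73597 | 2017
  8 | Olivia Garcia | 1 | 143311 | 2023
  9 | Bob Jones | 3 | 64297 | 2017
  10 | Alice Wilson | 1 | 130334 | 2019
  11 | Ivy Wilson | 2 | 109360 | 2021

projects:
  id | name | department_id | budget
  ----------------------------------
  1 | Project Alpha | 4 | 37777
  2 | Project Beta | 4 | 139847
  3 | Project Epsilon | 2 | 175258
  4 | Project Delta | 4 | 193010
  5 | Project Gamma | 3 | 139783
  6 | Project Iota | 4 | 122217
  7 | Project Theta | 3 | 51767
SELECT name, budget FROM departments WHERE budget < 379922

Execution result:
name | budget
Support | 134246
Marketing | 244613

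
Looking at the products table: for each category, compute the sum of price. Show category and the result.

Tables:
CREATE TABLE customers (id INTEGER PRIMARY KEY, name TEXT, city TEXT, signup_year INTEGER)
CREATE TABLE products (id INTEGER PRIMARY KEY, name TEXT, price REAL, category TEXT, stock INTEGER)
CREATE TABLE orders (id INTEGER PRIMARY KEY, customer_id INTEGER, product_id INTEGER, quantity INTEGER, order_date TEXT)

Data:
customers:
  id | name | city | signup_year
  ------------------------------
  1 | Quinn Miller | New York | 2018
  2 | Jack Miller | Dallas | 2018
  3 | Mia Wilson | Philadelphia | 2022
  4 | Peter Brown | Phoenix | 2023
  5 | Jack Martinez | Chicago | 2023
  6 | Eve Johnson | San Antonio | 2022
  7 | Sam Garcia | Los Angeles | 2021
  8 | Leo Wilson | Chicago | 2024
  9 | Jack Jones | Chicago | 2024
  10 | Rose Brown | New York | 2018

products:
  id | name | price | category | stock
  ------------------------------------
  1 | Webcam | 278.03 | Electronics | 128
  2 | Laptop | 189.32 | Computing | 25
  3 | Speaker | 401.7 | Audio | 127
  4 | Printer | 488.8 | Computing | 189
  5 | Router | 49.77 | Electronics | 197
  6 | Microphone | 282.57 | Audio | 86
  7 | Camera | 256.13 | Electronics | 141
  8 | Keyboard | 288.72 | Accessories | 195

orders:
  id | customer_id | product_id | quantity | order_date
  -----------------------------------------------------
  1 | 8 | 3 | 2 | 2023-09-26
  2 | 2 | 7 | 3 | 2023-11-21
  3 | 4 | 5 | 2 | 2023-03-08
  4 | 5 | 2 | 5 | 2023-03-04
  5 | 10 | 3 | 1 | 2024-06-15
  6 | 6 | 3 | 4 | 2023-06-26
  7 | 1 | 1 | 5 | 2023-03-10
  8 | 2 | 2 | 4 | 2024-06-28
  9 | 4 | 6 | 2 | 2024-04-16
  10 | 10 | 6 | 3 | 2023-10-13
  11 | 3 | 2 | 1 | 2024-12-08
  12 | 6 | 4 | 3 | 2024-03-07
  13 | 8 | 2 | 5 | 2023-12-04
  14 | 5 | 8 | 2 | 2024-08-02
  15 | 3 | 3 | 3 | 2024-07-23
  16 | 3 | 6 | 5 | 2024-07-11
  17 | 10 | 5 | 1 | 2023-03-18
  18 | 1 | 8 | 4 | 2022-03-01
SELECT category, SUM(price) AS sum_price FROM products GROUP BY category

Execution result:
category | sum_price
Accessories | 288.72
Audio | 684.27
Computing | 678.12
Electronics | 583.93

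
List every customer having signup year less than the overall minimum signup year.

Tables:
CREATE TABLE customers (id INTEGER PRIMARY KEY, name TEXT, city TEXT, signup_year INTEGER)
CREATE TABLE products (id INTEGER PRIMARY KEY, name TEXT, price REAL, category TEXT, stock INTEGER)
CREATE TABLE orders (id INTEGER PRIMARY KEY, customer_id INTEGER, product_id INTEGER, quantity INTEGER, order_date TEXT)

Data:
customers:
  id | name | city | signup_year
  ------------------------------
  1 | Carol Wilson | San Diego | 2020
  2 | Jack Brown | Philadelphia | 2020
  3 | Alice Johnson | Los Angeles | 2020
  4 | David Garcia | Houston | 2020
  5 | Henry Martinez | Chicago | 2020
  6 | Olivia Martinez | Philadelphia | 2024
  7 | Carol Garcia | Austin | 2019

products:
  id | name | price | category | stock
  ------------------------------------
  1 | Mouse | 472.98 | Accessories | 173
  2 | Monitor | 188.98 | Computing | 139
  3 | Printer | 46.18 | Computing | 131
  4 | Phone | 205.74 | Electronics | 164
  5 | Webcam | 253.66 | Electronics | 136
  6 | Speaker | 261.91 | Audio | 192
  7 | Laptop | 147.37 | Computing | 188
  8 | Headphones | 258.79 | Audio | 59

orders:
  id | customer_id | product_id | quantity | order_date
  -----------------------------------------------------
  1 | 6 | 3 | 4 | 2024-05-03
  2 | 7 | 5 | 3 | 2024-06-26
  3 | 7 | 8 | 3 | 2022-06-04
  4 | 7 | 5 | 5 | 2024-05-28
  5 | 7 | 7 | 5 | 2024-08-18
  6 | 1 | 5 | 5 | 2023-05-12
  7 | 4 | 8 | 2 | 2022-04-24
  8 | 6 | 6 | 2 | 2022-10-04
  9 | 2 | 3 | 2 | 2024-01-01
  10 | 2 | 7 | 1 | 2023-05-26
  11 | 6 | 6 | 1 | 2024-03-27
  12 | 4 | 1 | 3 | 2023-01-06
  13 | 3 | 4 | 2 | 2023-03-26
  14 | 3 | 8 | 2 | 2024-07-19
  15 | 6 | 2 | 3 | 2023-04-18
SELECT name, signup_year FROM customers WHERE signup_year < (SELECT MIN(signup_year) FROM customers)

Execution result:
(no rows)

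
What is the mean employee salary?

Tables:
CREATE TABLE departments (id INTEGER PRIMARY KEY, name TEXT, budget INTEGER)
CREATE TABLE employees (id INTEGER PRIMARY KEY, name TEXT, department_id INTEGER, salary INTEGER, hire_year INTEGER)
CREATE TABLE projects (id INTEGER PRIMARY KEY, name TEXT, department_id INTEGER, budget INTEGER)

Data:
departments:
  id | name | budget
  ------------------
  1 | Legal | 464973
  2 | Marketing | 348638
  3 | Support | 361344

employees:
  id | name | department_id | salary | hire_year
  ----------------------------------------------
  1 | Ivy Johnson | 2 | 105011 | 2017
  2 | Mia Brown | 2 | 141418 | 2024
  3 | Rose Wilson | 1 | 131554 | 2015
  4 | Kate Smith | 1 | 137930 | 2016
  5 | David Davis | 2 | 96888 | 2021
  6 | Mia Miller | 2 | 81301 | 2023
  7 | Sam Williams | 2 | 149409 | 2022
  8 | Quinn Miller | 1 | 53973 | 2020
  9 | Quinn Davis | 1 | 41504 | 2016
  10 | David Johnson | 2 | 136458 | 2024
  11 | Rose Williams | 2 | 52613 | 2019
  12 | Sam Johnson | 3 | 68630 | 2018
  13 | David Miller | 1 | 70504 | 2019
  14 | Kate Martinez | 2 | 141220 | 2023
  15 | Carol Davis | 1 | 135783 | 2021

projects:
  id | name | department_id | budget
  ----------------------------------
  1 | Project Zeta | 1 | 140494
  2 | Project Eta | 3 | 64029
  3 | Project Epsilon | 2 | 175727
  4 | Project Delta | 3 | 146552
SELECT AVG(salary) FROM employees

Execution result:
102946.40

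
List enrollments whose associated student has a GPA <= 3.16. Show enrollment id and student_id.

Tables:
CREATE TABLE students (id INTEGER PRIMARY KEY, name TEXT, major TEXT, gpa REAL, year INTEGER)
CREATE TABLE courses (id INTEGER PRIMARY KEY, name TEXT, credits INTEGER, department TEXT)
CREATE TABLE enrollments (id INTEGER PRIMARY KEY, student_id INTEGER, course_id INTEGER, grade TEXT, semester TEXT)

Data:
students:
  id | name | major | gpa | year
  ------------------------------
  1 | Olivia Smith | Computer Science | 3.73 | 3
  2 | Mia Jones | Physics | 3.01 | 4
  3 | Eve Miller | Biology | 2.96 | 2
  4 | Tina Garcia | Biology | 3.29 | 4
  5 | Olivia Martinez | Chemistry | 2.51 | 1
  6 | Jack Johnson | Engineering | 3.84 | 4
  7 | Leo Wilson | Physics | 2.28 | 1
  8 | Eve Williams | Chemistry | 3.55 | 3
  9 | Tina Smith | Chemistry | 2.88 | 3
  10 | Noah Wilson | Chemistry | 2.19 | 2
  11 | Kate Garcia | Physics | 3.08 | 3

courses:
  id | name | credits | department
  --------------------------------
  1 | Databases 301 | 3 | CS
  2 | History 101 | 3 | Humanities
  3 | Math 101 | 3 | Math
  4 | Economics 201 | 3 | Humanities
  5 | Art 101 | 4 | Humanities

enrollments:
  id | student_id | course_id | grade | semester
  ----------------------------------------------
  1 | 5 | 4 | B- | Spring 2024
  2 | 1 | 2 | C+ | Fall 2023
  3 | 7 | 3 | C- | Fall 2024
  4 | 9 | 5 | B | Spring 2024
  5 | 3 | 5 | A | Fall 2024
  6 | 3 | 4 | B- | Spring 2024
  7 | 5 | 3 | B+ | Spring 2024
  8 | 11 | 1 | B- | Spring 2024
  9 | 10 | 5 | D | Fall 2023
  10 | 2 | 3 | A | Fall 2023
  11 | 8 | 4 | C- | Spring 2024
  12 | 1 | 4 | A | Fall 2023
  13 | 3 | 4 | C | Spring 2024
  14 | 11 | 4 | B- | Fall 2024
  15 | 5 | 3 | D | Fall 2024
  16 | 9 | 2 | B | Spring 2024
SELECT id, student_id FROM enrollments WHERE student_id IN (SELECT id FROM students WHERE gpa <= 3.16)

Execution result:
id | student_id
1 | 5
3 | 7
4 | 9
5 | 3
6 | 3
7 | 5
8 | 11
9 | 10
10 | 2
13 | 3
14 | 11
15 | 5
16 | 9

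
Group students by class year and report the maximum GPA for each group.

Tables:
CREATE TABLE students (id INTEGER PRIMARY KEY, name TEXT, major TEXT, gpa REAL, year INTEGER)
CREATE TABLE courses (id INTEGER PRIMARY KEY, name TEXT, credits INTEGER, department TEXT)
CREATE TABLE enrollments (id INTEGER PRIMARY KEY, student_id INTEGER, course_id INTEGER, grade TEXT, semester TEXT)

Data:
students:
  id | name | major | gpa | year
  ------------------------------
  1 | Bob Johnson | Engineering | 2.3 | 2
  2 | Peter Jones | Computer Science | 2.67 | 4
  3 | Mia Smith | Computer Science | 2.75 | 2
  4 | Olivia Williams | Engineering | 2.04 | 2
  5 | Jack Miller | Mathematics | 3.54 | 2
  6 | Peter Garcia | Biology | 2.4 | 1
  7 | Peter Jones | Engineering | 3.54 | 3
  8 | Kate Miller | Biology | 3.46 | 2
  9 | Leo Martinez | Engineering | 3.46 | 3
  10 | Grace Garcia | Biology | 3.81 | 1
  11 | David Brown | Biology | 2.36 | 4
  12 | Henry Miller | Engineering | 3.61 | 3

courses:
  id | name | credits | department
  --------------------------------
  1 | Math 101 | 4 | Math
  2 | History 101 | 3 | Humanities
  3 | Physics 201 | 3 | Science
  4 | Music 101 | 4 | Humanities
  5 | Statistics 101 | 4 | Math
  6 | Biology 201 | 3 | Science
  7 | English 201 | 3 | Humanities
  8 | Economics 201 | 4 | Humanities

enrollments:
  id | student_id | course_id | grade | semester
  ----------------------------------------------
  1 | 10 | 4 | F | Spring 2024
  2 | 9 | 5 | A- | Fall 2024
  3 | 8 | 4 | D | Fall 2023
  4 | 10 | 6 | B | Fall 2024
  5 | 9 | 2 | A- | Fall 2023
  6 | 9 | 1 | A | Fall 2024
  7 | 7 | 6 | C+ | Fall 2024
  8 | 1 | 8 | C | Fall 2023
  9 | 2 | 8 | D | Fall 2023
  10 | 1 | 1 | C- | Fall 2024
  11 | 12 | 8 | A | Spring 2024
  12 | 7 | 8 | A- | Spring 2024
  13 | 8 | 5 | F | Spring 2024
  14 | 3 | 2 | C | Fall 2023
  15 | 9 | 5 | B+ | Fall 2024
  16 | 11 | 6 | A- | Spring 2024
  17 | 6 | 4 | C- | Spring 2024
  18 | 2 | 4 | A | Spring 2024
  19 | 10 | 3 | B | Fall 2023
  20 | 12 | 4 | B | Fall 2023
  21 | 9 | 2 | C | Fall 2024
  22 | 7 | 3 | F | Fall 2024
SELECT year, MAX(gpa) AS max_gpa FROM students GROUP BY year

Execution result:
year | max_gpa
1 | 3.81
2 | 3.54
3 | 3.61
4 | 2.67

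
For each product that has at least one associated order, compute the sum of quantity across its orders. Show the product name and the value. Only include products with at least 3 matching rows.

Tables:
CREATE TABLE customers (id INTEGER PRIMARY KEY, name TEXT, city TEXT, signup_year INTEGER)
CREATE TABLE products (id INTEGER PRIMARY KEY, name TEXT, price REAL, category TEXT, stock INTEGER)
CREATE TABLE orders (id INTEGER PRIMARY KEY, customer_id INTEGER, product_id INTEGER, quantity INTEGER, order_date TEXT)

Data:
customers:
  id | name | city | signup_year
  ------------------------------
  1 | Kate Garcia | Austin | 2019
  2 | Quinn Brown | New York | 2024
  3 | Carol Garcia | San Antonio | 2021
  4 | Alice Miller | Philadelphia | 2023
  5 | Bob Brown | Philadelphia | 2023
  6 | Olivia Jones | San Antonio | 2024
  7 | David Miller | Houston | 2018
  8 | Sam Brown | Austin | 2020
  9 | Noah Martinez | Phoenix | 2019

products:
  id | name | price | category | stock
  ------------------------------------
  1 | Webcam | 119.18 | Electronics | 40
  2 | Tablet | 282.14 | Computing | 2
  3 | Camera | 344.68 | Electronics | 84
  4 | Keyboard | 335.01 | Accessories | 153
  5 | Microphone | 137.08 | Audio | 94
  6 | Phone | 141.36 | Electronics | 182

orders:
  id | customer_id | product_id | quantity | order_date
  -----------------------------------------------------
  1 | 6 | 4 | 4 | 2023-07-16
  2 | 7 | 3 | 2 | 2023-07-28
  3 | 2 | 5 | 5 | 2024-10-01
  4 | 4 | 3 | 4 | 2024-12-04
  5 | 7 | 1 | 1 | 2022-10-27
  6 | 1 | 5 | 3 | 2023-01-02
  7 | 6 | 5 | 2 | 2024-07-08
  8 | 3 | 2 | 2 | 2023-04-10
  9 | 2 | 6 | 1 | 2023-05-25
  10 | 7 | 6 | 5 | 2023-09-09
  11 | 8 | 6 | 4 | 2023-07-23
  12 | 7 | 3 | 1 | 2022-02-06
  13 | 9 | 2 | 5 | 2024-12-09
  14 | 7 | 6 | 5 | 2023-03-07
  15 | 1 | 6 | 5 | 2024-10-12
SELECT p.name, SUM(c.quantity) AS sum_quantity FROM orders c JOIN products p ON c.product_id = p.id GROUP BY p.id, p.name HAVING COUNT(*) >= 3

Execution result:
name | sum_quantity
Camera | 7
Microphone | 10
Phone | 20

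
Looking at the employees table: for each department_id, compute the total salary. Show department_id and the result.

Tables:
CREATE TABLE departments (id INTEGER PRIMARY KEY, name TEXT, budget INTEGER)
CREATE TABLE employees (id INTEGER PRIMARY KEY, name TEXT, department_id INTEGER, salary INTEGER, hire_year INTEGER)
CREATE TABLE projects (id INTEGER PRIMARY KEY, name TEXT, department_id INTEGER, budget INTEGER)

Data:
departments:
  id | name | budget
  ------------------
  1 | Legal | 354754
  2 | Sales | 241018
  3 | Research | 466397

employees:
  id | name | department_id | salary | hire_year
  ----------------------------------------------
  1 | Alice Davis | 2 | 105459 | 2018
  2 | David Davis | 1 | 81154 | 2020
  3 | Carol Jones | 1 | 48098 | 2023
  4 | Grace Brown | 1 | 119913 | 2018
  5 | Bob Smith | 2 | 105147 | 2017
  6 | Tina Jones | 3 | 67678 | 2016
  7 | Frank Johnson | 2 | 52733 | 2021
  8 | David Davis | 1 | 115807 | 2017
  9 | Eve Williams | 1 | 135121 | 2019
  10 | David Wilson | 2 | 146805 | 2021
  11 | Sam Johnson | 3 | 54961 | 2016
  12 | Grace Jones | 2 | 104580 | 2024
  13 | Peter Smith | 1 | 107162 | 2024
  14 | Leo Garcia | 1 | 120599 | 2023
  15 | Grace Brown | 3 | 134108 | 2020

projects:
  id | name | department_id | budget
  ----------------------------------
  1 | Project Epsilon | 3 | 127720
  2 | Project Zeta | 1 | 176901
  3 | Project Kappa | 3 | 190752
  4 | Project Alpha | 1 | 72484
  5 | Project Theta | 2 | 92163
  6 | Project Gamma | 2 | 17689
SELECT department_id, SUM(salary) AS sum_salary FROM employees GROUP BY department_id

Execution result:
department_id | sum_salary
1 | 727854
2 | 514724
3 | 256747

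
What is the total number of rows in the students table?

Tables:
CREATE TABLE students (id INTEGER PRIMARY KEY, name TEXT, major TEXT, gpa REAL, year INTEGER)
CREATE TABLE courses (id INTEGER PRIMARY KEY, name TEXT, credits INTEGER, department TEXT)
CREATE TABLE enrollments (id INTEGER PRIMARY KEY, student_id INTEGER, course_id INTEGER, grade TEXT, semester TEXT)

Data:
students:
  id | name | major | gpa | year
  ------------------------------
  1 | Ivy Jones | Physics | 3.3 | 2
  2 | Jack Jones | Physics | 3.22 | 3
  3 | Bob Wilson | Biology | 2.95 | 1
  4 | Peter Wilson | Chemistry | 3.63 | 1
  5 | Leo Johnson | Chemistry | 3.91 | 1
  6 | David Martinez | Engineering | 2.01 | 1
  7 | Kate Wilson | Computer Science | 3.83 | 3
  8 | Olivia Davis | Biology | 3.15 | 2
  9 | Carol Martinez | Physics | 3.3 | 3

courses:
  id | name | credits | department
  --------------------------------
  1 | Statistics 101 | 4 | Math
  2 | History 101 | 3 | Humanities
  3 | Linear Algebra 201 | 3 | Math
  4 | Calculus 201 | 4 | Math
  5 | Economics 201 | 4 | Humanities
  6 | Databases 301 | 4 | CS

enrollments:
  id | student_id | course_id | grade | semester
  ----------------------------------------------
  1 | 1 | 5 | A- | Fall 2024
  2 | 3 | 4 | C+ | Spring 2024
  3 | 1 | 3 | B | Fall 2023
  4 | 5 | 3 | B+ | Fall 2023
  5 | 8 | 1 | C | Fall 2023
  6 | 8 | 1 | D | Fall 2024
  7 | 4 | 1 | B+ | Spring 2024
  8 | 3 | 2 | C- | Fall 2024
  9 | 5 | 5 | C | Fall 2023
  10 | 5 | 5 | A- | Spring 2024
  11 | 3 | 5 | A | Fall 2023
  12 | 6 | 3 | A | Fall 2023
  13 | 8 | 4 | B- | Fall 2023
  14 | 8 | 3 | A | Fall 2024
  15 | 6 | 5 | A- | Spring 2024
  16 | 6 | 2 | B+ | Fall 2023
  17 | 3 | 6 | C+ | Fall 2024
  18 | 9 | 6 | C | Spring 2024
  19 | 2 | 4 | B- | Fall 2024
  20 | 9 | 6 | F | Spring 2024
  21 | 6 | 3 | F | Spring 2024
SELECT COUNT(*) FROM students

Execution result:
9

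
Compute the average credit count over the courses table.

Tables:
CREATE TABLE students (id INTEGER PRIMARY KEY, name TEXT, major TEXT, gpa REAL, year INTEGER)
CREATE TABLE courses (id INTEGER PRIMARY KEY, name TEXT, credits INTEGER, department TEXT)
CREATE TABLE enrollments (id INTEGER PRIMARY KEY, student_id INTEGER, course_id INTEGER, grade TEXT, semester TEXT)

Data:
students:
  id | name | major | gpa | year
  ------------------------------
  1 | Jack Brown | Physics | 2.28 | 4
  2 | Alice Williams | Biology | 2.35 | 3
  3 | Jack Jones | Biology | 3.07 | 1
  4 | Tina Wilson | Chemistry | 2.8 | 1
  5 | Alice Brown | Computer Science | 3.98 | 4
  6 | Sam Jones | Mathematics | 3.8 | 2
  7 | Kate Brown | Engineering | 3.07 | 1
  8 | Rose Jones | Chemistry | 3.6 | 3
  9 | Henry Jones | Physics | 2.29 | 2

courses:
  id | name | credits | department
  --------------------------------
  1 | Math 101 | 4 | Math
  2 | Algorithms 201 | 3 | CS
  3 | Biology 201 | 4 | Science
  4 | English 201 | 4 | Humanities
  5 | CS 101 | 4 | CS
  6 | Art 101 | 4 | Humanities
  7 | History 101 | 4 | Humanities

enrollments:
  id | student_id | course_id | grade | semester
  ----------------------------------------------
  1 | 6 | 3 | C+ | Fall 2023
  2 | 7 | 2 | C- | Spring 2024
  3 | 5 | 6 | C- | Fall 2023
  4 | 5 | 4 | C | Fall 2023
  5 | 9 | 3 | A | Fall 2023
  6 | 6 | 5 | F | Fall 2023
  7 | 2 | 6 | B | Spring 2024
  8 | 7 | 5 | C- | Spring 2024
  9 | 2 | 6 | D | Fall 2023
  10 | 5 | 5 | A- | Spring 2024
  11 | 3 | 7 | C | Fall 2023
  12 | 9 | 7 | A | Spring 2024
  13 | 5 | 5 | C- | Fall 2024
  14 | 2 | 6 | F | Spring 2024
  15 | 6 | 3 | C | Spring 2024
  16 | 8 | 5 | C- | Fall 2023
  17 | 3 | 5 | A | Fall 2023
SELECT AVG(credits) FROM courses

Execution result:
3.86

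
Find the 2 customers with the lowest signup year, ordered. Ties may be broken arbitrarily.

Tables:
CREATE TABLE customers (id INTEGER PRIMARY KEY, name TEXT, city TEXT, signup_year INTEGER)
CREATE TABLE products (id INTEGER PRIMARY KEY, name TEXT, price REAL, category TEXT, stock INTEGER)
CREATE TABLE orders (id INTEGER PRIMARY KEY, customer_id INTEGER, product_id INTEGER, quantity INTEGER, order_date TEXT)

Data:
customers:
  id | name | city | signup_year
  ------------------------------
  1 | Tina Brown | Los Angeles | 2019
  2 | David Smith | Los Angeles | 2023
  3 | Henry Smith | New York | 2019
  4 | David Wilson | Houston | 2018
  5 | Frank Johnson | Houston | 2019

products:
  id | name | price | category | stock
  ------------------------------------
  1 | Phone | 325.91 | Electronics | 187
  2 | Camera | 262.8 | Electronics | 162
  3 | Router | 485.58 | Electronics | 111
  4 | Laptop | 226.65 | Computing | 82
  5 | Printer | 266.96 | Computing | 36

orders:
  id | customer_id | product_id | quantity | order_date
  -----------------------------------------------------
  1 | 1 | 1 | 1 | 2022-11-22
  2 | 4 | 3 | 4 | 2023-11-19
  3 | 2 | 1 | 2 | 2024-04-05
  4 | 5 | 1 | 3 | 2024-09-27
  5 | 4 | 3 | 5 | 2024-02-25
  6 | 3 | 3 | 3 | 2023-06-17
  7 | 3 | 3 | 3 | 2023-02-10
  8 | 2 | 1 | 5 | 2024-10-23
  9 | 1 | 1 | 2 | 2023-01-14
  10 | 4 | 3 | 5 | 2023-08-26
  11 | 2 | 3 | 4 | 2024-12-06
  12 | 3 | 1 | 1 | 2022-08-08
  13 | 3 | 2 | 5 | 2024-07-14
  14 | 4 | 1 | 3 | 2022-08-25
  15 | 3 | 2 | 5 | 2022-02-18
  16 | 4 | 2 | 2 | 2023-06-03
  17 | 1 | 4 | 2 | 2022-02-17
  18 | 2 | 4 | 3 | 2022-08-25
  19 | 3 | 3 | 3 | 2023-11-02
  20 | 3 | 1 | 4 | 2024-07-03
SELECT name, signup_year FROM customers ORDER BY signup_year ASC LIMIT 2

Execution result:
name | signup_year
David Wilson | 2018
Tina Brown | 2019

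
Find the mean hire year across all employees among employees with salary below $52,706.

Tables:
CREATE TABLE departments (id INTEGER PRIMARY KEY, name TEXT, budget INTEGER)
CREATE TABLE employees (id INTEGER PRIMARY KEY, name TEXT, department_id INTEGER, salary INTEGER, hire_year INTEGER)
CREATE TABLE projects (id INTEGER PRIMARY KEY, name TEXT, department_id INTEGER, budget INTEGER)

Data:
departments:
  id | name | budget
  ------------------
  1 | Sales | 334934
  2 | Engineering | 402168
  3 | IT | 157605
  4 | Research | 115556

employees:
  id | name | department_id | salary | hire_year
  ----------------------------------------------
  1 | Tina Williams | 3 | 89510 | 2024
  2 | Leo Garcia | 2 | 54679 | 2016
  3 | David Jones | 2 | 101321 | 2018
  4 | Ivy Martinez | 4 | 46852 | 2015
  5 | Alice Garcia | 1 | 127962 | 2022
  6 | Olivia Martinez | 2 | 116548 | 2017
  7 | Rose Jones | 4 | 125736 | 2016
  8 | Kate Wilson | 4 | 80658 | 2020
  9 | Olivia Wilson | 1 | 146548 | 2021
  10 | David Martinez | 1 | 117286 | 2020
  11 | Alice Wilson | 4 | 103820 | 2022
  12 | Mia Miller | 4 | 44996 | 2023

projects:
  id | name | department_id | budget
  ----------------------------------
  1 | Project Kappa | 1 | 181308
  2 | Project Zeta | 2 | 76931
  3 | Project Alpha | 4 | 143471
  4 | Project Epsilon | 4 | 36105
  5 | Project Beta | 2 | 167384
SELECT AVG(hire_year) FROM employees WHERE salary < 52706

Execution result:
2019.00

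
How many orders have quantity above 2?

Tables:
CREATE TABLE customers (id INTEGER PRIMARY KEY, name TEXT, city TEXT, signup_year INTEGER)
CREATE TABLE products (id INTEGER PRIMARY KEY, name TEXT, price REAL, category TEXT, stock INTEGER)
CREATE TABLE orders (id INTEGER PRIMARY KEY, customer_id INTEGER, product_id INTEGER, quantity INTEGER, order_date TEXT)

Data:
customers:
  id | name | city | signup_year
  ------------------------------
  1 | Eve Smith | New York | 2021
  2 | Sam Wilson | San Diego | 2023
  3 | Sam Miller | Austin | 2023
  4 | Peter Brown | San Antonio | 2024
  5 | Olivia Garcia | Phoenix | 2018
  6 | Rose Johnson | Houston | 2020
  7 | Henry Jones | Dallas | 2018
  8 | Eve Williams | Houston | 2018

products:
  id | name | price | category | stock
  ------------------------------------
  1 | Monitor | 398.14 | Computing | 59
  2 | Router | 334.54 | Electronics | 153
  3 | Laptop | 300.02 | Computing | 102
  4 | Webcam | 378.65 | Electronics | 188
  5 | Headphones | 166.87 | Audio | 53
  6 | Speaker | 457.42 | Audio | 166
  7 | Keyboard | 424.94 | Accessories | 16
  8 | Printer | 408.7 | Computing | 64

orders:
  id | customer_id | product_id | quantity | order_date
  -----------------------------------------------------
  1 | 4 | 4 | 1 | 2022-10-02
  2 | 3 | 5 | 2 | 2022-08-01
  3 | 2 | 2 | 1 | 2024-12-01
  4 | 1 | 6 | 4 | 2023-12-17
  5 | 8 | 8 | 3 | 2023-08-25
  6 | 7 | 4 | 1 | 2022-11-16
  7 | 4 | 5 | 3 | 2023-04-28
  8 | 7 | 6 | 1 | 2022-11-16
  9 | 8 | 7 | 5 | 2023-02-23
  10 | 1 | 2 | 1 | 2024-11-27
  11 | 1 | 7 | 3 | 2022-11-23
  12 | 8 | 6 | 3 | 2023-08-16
SELECT COUNT(*) FROM orders WHERE quantity > 2

Execution result:
6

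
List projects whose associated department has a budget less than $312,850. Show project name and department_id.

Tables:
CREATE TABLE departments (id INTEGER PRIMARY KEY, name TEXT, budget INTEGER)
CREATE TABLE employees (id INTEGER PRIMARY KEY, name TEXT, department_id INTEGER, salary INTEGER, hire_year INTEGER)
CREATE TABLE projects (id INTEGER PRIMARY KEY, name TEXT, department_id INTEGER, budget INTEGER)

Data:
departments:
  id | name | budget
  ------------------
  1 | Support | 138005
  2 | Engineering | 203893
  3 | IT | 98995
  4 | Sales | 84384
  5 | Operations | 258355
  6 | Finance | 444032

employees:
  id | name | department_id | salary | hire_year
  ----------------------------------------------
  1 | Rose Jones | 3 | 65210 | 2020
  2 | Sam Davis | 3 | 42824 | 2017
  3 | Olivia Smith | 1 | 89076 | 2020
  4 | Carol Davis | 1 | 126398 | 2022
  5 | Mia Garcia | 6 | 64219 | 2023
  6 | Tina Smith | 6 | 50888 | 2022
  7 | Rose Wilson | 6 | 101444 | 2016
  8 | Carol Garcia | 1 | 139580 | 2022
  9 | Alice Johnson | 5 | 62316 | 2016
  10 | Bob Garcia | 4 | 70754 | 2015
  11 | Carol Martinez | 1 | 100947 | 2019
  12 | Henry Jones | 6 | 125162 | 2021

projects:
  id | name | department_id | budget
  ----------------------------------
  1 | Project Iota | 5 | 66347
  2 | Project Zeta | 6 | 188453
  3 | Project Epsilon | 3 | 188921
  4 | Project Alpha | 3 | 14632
SELECT name, department_id FROM projects WHERE department_id IN (SELECT id FROM departments WHERE budget < 312850)

Execution result:
name | department_id
Project Iota | 5
Project Epsilon | 3
Project Alpha | 3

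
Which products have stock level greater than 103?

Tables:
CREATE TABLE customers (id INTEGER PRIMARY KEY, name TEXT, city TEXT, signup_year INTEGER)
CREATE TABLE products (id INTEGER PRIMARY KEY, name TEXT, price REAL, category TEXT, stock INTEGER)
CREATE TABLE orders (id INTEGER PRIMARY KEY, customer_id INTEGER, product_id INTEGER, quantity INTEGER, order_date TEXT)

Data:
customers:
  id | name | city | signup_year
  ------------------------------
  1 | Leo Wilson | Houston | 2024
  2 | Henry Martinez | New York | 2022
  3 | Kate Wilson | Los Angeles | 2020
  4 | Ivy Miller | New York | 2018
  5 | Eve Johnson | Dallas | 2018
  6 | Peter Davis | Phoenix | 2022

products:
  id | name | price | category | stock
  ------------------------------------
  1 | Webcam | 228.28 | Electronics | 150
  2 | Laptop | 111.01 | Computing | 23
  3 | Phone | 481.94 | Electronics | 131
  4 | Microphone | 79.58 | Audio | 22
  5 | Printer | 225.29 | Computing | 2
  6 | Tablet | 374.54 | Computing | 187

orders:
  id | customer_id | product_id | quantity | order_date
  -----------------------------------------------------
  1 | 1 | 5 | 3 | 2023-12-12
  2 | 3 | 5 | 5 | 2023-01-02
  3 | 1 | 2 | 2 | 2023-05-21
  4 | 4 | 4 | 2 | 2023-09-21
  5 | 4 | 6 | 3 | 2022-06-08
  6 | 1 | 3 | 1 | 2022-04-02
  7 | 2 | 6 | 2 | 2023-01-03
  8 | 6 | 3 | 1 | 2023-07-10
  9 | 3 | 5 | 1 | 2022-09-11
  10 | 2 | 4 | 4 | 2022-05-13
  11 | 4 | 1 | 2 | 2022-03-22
SELECT name, stock FROM products WHERE stock > 103

Execution result:
name | stock
Webcam | 150
Phone | 131
Tablet | 187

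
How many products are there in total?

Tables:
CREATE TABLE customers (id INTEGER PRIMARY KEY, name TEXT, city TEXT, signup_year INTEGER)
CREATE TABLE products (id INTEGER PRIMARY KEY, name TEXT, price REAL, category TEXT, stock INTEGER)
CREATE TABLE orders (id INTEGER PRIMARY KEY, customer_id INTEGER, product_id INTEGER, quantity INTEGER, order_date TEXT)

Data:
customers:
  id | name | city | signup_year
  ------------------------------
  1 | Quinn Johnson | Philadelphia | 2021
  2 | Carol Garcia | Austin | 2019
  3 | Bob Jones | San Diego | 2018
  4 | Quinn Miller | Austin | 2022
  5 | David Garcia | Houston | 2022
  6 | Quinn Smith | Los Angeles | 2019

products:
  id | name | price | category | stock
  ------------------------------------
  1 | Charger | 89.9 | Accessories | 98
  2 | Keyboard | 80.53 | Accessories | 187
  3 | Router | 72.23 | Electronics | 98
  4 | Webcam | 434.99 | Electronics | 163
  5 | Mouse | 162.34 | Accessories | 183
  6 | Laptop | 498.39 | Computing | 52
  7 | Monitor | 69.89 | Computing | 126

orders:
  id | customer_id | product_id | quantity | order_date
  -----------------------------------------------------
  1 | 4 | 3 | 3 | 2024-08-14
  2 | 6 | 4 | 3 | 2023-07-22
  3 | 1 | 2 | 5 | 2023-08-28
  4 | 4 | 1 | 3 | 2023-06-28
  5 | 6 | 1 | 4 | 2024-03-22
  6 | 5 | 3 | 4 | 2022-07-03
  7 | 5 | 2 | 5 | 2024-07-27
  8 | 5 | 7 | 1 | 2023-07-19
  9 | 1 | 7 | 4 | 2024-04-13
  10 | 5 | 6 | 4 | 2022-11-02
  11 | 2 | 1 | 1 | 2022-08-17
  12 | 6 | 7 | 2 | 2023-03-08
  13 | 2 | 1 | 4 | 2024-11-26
SELECT COUNT(*) FROM products

Execution result:
7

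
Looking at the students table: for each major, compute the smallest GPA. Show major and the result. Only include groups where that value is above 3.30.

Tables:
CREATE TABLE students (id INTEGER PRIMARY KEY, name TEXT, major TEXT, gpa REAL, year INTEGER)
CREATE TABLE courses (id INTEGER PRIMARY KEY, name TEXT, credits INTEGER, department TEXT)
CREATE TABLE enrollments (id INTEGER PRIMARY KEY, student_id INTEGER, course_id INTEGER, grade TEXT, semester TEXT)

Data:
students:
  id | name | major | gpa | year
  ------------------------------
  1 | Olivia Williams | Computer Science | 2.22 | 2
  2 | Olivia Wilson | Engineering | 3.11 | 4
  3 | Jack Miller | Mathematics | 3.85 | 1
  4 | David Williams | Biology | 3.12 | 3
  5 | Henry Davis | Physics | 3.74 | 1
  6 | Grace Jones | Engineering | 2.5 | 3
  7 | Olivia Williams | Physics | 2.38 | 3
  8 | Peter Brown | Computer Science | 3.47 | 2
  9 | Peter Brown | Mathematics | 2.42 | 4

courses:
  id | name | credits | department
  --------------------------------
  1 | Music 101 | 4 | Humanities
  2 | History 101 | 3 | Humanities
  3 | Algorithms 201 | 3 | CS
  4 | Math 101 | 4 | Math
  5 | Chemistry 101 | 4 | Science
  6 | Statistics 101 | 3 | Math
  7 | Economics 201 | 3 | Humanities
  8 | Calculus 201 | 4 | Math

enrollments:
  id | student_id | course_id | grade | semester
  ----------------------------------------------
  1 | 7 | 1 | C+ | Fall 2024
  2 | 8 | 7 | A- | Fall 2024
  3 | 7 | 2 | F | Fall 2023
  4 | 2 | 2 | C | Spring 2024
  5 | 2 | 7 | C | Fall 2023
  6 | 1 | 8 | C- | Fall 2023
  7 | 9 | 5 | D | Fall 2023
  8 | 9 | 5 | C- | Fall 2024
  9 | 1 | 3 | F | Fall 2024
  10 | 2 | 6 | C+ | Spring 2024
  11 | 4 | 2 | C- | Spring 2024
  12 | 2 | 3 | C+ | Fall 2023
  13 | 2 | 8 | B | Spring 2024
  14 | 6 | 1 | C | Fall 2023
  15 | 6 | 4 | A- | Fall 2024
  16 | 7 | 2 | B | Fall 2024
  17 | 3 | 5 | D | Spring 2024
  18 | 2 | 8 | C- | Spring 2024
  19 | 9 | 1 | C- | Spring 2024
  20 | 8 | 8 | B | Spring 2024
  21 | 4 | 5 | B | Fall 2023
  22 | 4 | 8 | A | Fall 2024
SELECT major, MIN(gpa) AS min_gpa FROM students GROUP BY major HAVING MIN(gpa) > 3.3

Execution result:
(no rows)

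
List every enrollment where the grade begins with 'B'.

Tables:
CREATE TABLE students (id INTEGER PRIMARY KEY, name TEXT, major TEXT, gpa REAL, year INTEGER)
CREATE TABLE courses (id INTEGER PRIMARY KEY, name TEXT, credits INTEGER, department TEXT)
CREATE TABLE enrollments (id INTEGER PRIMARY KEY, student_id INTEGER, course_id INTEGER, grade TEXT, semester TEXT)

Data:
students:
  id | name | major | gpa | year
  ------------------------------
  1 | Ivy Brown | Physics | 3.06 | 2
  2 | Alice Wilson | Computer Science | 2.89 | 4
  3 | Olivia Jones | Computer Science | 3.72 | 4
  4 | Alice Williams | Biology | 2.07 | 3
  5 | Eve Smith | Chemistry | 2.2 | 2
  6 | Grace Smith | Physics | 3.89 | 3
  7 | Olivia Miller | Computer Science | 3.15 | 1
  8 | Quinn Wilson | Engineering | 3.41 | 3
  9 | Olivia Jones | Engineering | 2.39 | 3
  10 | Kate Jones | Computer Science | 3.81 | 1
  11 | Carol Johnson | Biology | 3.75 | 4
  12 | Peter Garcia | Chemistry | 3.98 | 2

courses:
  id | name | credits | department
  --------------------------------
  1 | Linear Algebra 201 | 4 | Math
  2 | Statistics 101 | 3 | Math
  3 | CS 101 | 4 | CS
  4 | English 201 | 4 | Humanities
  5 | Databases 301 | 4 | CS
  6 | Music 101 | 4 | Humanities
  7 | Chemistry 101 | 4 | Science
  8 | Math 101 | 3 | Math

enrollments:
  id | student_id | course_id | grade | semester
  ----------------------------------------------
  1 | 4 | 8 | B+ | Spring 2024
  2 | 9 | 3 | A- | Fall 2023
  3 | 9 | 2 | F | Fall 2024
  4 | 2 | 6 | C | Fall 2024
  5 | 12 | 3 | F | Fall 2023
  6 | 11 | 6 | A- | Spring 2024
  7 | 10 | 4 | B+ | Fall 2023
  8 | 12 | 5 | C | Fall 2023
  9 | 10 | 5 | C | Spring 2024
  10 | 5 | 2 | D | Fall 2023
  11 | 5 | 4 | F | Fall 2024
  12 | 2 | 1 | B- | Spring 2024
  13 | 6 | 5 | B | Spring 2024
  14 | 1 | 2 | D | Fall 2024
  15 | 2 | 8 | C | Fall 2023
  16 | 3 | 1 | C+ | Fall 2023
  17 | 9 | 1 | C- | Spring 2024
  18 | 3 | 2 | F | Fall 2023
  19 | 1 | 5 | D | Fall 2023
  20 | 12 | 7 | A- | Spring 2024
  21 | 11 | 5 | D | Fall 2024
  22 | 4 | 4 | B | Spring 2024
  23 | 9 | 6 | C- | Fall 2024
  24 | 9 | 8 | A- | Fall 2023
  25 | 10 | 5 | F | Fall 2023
SELECT id, grade FROM enrollments WHERE grade LIKE 'B%'

Execution result:
id | grade
1 | B+
7 | B+
12 | B-
13 | B
22 | B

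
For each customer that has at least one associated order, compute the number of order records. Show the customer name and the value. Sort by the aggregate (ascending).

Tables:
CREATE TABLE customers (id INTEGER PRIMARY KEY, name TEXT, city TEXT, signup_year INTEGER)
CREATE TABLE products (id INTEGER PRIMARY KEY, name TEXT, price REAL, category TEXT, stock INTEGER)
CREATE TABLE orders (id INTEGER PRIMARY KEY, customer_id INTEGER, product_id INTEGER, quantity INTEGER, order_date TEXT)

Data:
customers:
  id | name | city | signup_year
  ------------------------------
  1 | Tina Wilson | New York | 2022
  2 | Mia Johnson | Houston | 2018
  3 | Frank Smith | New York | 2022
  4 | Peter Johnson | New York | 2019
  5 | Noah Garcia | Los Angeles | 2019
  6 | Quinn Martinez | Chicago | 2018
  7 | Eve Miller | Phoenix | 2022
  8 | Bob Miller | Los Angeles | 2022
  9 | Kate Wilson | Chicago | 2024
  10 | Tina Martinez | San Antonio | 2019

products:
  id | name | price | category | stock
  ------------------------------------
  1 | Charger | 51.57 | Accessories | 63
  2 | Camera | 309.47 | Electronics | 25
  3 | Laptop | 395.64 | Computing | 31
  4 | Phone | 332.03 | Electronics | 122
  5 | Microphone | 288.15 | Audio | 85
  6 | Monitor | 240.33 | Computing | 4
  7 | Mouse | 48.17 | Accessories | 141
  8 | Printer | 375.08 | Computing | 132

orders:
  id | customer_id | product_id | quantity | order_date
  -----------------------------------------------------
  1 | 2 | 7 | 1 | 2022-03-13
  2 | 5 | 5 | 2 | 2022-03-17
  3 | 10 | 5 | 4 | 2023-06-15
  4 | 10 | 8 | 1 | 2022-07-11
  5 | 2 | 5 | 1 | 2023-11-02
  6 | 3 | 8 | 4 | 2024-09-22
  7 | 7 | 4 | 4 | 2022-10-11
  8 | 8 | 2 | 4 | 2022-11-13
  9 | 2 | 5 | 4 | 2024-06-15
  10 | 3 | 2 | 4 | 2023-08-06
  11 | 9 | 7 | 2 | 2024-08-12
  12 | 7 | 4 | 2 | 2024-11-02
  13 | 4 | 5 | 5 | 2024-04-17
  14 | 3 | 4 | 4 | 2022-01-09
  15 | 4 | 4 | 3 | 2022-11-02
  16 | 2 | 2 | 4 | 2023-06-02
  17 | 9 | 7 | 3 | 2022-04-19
SELECT p.name, COUNT(*) AS n FROM orders c JOIN customers p ON c.customer_id = p.id GROUP BY p.id, p.name ORDER BY n ASC

Execution result:
name | n
Noah Garcia | 1
Bob Miller | 1
Peter Johnson | 2
Eve Miller | 2
Kate Wilson | 2
Tina Martinez | 2
Frank Smith | 3
Mia Johnson | 4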